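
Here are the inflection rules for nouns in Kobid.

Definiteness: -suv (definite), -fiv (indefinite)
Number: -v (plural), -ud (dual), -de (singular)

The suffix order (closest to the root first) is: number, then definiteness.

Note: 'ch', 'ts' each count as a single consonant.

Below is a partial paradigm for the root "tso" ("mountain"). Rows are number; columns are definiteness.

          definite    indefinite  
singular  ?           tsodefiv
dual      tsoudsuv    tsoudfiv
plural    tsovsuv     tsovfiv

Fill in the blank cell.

tsodesuv

Attach number singular -de → tsode.
Attach definiteness definite -suv → tsodesuv.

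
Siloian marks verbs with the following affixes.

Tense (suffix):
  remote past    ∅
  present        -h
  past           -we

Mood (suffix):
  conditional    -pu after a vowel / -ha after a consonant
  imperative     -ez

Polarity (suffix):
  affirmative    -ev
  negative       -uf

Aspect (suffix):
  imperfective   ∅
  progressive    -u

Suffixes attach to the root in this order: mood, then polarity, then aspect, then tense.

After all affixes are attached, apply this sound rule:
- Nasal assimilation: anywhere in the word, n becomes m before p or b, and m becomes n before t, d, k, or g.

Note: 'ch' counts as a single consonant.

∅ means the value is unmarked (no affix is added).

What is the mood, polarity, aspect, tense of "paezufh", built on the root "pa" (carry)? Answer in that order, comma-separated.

imperative, negative, imperfective, present

Segment: pa-ez-uf-h.
mood: -ez → imperative.
polarity: -uf → negative.
aspect: ∅ → imperfective.
tense: -h → present.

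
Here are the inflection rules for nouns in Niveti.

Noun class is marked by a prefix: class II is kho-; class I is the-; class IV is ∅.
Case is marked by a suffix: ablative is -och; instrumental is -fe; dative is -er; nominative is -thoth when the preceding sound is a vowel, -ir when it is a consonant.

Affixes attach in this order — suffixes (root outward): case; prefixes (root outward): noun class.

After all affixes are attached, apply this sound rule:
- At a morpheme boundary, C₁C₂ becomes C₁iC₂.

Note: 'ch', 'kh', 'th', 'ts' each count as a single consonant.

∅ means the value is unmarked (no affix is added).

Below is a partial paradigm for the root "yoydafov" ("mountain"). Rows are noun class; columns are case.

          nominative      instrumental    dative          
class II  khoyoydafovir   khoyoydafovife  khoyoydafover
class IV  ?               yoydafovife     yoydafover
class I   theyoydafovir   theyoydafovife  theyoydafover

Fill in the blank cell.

yoydafovir

Attach case nominative -ir (after consonant 'v') → yoydafovir.
noun class = class IV: zero marking, form stays yoydafovir.
Epenthesis: no change.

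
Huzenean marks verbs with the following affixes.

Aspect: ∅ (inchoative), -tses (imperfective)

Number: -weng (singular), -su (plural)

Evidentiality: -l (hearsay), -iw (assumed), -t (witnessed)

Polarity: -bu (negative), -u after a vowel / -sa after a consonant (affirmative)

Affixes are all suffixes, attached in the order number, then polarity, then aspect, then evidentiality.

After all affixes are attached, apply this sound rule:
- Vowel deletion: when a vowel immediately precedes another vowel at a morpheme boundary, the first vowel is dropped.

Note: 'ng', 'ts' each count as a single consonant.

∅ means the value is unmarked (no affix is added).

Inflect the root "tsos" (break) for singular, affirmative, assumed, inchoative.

Attach number singular -weng → tsosweng.
Attach polarity affirmative -sa (after consonant 'ng') → tsoswengsa.
aspect = inchoative: zero marking, form stays tsoswengsa.
Attach evidentiality assumed -iw → tsoswengsaiw.
Apply vowel deletion: tsoswengsaiw → tsoswengsiw.

tsoswengsiw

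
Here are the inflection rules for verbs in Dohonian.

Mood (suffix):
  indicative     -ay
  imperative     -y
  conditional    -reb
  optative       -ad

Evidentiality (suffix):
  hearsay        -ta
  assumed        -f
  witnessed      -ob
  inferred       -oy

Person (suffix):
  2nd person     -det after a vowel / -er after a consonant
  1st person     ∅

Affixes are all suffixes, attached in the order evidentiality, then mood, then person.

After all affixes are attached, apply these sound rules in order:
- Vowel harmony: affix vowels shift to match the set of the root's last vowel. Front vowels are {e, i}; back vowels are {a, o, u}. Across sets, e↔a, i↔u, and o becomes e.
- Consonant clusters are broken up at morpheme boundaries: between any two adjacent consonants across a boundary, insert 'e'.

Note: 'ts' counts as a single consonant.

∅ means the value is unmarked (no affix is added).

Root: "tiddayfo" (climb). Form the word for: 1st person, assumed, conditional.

Attach evidentiality assumed -f → tiddayfof.
Attach mood conditional -reb → tiddayfofreb.
person = 1st person: zero marking, form stays tiddayfofreb.
Apply vowel harmony: tiddayfofreb → tiddayfofrab.
Apply epenthesis: tiddayfofrab → tiddayfoferab.

tiddayfoferab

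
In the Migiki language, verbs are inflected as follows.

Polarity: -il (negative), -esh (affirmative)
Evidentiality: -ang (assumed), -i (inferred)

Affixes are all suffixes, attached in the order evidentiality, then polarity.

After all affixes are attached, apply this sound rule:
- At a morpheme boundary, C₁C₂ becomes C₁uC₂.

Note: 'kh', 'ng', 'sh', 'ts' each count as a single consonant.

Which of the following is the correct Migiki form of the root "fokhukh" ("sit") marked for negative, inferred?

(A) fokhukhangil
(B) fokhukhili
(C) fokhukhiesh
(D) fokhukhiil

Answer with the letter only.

D

Attach evidentiality inferred -i → fokhukhi.
Attach polarity negative -il → fokhukhiil.
Epenthesis: no change.
So the correct form is fokhukhiil, option (D).
(B) fokhukhili is wrong: it has the affixes in the wrong order.
(A) fokhukhangil is wrong: it uses assumed instead of inferred for evidentiality.
(C) fokhukhiesh is wrong: it uses affirmative instead of negative for polarity.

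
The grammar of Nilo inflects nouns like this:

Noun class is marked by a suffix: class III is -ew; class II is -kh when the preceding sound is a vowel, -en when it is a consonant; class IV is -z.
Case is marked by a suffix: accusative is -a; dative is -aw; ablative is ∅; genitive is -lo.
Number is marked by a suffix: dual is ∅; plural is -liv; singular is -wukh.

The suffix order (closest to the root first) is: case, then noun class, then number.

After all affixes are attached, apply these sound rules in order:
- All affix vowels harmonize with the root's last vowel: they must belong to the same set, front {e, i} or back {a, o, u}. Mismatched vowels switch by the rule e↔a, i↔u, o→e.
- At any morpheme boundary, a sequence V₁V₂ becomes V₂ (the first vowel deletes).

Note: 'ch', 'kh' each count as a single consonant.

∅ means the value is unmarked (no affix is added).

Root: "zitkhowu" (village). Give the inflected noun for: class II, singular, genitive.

Attach case genitive -lo → zitkhowulo.
Attach noun class class II -kh (after vowel 'o') → zitkhowulokh.
Attach number singular -wukh → zitkhowulokhwukh.
Vowel harmony: no change.
Vowel deletion: no change.

zitkhowulokhwukh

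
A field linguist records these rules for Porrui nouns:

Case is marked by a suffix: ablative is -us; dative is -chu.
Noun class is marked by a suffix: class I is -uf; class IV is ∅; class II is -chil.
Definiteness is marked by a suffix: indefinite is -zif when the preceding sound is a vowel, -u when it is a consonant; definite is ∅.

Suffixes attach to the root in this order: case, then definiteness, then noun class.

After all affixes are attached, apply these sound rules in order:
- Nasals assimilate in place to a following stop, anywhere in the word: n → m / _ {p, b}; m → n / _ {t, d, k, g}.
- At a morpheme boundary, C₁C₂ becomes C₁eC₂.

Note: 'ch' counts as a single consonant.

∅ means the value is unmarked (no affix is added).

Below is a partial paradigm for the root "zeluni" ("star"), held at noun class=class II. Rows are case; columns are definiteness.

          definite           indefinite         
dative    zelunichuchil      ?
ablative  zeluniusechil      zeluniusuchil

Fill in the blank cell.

Attach case dative -chu → zelunichu.
Attach definiteness indefinite -zif (after vowel 'u') → zelunichuzif.
Attach noun class class II -chil → zelunichuzifchil.
Nasal assimilation: no change.
Apply epenthesis: zelunichuzifchil → zelunichuzifechil.

zelunichuzifechil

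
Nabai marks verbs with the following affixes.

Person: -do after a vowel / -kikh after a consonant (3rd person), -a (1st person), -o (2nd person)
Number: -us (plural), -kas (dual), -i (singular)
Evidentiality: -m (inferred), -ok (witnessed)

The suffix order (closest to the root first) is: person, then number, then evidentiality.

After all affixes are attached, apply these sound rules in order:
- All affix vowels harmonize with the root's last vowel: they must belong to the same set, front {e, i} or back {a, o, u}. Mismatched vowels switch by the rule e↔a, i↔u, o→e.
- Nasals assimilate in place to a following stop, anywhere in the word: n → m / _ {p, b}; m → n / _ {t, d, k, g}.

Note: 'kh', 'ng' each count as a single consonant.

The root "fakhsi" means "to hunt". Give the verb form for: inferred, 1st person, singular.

Attach person 1st person -a → fakhsia.
Attach number singular -i → fakhsiai.
Attach evidentiality inferred -m → fakhsiaim.
Apply vowel harmony: fakhsiaim → fakhsieim.
Nasal assimilation: no change.

fakhsieim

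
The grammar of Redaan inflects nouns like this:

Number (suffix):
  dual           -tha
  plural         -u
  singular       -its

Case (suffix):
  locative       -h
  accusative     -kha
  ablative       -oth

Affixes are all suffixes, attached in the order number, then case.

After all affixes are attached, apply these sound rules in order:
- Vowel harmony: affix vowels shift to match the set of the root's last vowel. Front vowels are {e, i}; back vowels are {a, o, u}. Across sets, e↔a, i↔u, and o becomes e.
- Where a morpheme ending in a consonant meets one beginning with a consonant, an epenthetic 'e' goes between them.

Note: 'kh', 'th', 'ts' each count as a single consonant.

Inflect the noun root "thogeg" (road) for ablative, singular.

Attach number singular -its → thogegits.
Attach case ablative -oth → thogegitsoth.
Apply vowel harmony: thogegitsoth → thogegitseth.
Epenthesis: no change.

thogegitseth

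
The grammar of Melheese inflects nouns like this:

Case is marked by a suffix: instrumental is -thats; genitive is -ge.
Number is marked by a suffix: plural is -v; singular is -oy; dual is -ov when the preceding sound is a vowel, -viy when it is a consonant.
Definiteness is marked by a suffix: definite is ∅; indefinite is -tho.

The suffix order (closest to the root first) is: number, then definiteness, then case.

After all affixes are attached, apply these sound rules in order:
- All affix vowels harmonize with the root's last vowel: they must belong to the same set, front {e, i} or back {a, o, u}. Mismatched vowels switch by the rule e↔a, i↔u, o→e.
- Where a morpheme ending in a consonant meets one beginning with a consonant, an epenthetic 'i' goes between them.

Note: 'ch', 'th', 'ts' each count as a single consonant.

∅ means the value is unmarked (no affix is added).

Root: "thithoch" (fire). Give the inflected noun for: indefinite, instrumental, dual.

Attach number dual -viy (after consonant 'ch') → thithochviy.
Attach definiteness indefinite -tho → thithochviytho.
Attach case instrumental -thats → thithochviythothats.
Apply vowel harmony: thithochviythothats → thithochvuythothats.
Apply epenthesis: thithochvuythothats → thithochivuyithothats.

thithochivuyithothats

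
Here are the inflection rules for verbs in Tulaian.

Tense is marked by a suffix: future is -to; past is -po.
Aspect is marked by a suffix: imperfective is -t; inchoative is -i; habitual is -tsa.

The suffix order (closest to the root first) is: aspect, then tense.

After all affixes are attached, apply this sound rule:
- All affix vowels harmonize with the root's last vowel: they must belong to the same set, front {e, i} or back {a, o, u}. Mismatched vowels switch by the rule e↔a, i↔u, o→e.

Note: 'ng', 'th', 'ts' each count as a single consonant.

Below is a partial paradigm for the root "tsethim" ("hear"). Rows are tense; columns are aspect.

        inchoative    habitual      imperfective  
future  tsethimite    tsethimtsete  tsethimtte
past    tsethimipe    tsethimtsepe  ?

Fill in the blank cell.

Attach aspect imperfective -t → tsethimt.
Attach tense past -po → tsethimtpo.
Apply vowel harmony: tsethimtpo → tsethimtpe.

tsethimtpe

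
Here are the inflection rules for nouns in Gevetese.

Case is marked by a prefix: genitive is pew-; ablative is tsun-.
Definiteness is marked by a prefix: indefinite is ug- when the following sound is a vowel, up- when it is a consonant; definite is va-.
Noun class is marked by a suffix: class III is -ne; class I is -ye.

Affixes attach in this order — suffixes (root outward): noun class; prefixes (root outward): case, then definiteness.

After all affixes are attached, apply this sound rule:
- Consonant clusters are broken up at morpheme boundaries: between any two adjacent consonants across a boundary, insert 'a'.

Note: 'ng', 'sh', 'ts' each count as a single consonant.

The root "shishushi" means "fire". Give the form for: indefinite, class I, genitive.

Attach case genitive pew- → pewshishushi.
Attach definiteness indefinite up- (before consonant 'p') → uppewshishushi.
Attach noun class class I -ye → uppewshishushiye.
Apply epenthesis: uppewshishushiye → upapewashishushiye.

upapewashishushiye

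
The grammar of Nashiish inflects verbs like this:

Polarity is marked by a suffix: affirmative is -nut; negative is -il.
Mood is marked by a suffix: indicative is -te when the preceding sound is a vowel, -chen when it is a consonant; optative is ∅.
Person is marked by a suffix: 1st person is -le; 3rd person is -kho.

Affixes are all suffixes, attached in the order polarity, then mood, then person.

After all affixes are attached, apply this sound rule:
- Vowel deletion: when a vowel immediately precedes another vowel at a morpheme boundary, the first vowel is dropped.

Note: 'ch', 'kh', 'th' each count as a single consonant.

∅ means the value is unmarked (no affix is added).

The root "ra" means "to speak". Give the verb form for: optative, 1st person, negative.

Attach polarity negative -il → rail.
mood = optative: zero marking, form stays rail.
Attach person 1st person -le → raille.
Apply vowel deletion: raille → rille.

rille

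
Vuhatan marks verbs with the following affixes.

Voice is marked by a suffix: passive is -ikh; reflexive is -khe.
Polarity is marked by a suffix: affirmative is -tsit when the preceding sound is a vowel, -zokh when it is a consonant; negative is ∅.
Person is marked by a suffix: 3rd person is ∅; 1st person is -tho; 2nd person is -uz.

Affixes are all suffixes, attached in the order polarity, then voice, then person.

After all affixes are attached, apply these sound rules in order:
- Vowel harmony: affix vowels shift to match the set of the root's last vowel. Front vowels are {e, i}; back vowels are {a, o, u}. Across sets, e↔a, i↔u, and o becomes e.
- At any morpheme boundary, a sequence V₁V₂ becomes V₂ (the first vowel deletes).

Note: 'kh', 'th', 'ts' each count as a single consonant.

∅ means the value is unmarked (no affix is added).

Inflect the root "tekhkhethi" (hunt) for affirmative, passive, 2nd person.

Attach polarity affirmative -tsit (after vowel 'i') → tekhkhethitsit.
Attach voice passive -ikh → tekhkhethitsitikh.
Attach person 2nd person -uz → tekhkhethitsitikhuz.
Apply vowel harmony: tekhkhethitsitikhuz → tekhkhethitsitikhiz.
Vowel deletion: no change.

tekhkhethitsitikhiz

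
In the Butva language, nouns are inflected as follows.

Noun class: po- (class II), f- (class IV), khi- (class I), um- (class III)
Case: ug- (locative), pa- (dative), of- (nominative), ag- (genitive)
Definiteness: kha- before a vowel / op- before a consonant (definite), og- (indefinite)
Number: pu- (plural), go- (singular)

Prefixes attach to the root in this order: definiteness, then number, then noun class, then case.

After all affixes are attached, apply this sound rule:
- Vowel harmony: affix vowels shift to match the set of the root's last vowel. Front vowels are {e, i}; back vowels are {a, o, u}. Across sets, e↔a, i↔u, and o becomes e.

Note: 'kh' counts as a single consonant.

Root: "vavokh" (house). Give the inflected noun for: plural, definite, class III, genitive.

agumpuopvavokh

Attach definiteness definite op- (before consonant 'v') → opvavokh.
Attach number plural pu- → puopvavokh.
Attach noun class class III um- → umpuopvavokh.
Attach case genitive ag- → agumpuopvavokh.
Vowel harmony: no change.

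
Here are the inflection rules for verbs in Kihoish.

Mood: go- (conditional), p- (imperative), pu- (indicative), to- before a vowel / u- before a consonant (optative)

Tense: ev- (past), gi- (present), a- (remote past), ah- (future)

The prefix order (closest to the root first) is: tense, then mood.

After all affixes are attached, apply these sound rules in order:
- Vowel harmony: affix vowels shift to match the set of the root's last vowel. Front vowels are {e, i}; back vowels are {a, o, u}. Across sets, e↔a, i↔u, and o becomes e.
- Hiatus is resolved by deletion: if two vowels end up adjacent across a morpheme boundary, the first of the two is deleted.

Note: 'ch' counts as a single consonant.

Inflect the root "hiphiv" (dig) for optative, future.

Attach tense future ah- → ahhiphiv.
Attach mood optative to- (before vowel 'a') → toahhiphiv.
Apply vowel harmony: toahhiphiv → teehhiphiv.
Apply vowel deletion: teehhiphiv → tehhiphiv.

tehhiphiv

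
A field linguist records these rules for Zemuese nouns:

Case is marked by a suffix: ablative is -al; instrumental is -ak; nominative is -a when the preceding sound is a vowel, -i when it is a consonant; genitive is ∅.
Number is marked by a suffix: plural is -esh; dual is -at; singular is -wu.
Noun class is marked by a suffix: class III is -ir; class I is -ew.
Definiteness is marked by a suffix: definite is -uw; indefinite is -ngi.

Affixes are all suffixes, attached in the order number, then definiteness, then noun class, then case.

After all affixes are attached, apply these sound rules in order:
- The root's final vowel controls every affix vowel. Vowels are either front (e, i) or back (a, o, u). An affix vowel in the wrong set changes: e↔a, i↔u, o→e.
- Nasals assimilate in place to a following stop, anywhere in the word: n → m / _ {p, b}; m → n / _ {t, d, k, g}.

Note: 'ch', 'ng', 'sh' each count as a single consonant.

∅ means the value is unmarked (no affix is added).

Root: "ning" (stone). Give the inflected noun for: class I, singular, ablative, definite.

ningwiiwewel

Attach number singular -wu → ningwu.
Attach definiteness definite -uw → ningwuuw.
Attach noun class class I -ew → ningwuuwew.
Attach case ablative -al → ningwuuwewal.
Apply vowel harmony: ningwuuwewal → ningwiiwewel.
Nasal assimilation: no change.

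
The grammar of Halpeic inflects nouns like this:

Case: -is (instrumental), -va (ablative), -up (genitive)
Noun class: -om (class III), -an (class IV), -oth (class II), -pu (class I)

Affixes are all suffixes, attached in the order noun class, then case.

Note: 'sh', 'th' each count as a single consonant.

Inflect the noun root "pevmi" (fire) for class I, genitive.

pevmipuup

Attach noun class class I -pu → pevmipu.
Attach case genitive -up → pevmipuup.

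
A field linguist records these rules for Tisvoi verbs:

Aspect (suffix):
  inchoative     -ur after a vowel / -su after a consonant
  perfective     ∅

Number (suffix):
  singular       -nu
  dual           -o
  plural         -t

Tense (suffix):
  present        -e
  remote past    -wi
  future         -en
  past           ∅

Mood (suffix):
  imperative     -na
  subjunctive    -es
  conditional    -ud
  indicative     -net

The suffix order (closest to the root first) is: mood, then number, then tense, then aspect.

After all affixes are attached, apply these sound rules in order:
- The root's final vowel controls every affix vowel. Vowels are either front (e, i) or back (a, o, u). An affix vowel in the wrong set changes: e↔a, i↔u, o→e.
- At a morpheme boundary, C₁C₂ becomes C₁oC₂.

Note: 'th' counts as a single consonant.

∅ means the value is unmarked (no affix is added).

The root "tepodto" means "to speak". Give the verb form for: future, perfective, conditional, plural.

Attach mood conditional -ud → tepodtoud.
Attach number plural -t → tepodtoudt.
Attach tense future -en → tepodtoudten.
aspect = perfective: zero marking, form stays tepodtoudten.
Apply vowel harmony: tepodtoudten → tepodtoudtan.
Apply epenthesis: tepodtoudtan → tepodtoudotan.

tepodtoudotan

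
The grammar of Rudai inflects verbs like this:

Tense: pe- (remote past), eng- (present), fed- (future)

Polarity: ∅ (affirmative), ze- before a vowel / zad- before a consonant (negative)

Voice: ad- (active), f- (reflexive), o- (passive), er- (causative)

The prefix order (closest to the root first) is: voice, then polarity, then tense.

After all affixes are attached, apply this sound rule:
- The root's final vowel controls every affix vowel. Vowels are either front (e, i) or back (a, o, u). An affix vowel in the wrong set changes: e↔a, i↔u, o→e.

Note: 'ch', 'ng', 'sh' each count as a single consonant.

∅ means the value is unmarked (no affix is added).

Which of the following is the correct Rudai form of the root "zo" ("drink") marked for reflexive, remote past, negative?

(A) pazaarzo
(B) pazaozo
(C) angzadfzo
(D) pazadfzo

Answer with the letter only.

D

Attach voice reflexive f- → fzo.
Attach polarity negative zad- (before consonant 'f') → zadfzo.
Attach tense remote past pe- → pezadfzo.
Apply vowel harmony: pezadfzo → pazadfzo.
So the correct form is pazadfzo, option (D).
(B) pazaozo is wrong: it uses passive instead of reflexive for voice.
(A) pazaarzo is wrong: it uses causative instead of reflexive for voice.
(C) angzadfzo is wrong: it uses present instead of remote past for tense.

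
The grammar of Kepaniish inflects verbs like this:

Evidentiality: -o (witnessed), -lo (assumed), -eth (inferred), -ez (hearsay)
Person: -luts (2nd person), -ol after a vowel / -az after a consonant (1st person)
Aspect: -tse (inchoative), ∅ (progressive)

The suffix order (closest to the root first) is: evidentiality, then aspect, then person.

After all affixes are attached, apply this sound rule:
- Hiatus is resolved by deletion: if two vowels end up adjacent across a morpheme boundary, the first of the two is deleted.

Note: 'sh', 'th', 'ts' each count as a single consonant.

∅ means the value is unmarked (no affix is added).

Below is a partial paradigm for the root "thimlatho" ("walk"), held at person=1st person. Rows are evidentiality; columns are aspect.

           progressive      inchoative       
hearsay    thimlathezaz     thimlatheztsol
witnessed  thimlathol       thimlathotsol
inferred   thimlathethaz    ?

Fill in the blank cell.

Attach evidentiality inferred -eth → thimlathoeth.
Attach aspect inchoative -tse → thimlathoethtse.
Attach person 1st person -ol (after vowel 'e') → thimlathoethtseol.
Apply vowel deletion: thimlathoethtseol → thimlathethtsol.

thimlathethtsol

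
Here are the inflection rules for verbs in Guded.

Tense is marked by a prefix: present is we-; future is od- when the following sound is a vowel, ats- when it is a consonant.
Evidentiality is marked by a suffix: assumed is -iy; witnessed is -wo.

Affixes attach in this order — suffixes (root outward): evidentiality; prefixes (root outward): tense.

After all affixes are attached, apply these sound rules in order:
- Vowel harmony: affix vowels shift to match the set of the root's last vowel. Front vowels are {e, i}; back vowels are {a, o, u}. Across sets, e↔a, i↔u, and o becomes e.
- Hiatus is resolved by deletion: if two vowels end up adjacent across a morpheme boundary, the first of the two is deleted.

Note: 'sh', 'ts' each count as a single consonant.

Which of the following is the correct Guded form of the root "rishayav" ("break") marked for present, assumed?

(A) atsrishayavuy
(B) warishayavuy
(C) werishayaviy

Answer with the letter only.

Attach tense present we- → werishayav.
Attach evidentiality assumed -iy → werishayaviy.
Apply vowel harmony: werishayaviy → warishayavuy.
Vowel deletion: no change.
So the correct form is warishayavuy, option (B).
(A) atsrishayavuy is wrong: it uses future instead of present for tense.
(C) werishayaviy is wrong: it fails to apply the sound rule(s).

B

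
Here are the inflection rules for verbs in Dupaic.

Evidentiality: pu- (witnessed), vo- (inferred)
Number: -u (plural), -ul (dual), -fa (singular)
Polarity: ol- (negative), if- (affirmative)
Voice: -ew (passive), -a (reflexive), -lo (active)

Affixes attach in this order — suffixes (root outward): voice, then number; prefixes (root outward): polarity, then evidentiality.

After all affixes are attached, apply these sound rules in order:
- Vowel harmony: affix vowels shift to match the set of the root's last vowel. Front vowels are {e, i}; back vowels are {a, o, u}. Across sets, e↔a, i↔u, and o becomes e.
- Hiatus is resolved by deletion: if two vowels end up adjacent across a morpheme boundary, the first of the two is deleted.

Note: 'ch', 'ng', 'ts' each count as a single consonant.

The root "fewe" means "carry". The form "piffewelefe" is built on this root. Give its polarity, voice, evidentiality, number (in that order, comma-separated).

Segment: pu-if-fewe-lo-fa.
polarity: if- → affirmative.
voice: -lo → active.
evidentiality: pu- → witnessed.
number: -fa → singular.

affirmative, active, witnessed, singular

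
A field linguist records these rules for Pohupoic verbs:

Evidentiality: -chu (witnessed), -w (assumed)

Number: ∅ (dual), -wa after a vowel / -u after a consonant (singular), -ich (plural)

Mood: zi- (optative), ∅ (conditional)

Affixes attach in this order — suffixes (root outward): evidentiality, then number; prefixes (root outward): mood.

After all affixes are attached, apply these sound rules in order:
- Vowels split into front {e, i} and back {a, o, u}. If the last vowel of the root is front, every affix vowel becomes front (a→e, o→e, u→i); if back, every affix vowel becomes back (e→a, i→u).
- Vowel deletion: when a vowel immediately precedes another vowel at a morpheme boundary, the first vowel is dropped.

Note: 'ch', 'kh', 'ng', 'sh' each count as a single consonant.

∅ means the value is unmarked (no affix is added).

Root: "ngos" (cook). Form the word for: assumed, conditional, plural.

ngoswuch

Attach evidentiality assumed -w → ngosw.
Attach number plural -ich → ngoswich.
mood = conditional: zero marking, form stays ngoswich.
Apply vowel harmony: ngoswich → ngoswuch.
Vowel deletion: no change.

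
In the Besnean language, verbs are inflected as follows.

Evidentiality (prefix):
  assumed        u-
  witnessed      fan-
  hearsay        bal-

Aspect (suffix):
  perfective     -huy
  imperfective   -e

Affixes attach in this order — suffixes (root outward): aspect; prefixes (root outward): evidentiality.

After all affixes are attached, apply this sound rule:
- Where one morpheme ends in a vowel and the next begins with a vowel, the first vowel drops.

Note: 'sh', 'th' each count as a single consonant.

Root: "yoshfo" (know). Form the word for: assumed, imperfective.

Attach evidentiality assumed u- → uyoshfo.
Attach aspect imperfective -e → uyoshfoe.
Apply vowel deletion: uyoshfoe → uyoshfe.

uyoshfe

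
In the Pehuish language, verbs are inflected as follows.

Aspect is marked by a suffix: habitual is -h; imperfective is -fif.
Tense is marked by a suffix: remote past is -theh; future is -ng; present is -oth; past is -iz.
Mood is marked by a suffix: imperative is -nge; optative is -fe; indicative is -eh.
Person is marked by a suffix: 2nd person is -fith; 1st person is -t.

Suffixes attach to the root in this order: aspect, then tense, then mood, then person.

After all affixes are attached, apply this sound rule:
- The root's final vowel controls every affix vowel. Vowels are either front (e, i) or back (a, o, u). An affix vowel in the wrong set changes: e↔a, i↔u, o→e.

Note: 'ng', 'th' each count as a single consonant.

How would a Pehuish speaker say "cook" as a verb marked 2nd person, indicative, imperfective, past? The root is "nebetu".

nebetufufuzahfuth

Attach aspect imperfective -fif → nebetufif.
Attach tense past -iz → nebetufifiz.
Attach mood indicative -eh → nebetufifizeh.
Attach person 2nd person -fith → nebetufifizehfith.
Apply vowel harmony: nebetufifizehfith → nebetufufuzahfuth.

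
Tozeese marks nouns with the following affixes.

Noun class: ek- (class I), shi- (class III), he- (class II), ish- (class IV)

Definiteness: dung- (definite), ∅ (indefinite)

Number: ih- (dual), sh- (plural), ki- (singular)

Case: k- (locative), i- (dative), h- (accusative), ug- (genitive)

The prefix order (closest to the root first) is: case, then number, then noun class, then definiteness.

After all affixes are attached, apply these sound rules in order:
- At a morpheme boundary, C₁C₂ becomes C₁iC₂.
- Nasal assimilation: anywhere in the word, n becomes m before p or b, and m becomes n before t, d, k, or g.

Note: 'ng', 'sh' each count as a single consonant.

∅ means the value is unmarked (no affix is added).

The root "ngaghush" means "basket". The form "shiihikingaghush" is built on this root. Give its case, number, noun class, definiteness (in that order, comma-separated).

locative, dual, class III, indefinite

Segment: shi-ih-k-ngaghush.
case: k- → locative.
number: ih- → dual.
noun class: shi- → class III.
definiteness: ∅ → indefinite.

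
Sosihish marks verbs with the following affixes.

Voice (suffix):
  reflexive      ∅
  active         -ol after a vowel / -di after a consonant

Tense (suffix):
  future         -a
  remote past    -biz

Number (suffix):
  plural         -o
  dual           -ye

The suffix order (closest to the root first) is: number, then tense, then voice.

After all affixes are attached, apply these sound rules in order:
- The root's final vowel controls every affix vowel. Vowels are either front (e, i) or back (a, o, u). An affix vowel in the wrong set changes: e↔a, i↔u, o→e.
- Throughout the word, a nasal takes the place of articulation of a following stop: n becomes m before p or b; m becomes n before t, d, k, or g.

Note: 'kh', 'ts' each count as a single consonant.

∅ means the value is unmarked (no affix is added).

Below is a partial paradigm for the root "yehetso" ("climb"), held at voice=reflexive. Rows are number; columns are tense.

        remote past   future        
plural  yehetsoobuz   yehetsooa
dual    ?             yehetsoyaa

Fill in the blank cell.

Attach number dual -ye → yehetsoye.
Attach tense remote past -biz → yehetsoyebiz.
voice = reflexive: zero marking, form stays yehetsoyebiz.
Apply vowel harmony: yehetsoyebiz → yehetsoyabuz.
Nasal assimilation: no change.

yehetsoyabuz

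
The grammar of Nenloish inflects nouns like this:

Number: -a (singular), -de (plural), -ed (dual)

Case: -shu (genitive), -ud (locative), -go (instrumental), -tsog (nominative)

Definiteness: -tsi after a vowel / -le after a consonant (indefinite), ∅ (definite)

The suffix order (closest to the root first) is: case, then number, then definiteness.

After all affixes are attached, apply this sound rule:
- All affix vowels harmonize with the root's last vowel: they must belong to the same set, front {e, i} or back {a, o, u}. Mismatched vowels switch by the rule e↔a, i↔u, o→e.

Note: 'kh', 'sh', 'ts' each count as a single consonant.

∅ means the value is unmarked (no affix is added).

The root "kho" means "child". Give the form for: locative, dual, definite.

Attach case locative -ud → khoud.
Attach number dual -ed → khouded.
definiteness = definite: zero marking, form stays khouded.
Apply vowel harmony: khouded → khoudad.

khoudad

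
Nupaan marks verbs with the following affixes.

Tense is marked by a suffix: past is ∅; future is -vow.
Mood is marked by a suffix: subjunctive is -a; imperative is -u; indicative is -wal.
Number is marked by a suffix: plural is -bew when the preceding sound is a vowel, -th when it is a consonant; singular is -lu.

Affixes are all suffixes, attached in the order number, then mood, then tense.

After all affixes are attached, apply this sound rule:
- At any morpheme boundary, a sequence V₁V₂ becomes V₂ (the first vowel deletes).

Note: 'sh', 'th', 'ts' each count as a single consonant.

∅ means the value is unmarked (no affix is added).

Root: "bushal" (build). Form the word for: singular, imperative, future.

Attach number singular -lu → bushallu.
Attach mood imperative -u → bushalluu.
Attach tense future -vow → bushalluuvow.
Apply vowel deletion: bushalluuvow → bushalluvow.

bushalluvow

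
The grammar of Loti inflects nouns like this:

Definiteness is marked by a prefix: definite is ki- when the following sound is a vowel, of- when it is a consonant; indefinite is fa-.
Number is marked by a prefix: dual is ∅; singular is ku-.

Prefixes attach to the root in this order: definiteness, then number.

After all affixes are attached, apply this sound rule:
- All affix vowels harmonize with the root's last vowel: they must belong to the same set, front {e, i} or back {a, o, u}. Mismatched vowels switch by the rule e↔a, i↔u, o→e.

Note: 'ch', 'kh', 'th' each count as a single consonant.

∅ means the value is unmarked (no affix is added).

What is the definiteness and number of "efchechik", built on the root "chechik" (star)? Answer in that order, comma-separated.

definite, dual

Segment: of-chechik.
definiteness: ki/of- → definite.
number: ∅ → dual.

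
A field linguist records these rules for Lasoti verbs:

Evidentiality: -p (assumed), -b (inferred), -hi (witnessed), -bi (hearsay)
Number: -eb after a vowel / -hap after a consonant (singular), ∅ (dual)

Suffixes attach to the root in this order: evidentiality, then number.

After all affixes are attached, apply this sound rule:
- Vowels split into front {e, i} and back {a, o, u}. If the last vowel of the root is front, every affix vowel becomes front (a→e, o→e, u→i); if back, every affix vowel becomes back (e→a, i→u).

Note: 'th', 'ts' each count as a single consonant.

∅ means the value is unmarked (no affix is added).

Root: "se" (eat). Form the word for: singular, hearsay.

Attach evidentiality hearsay -bi → sebi.
Attach number singular -eb (after vowel 'i') → sebieb.
Vowel harmony: no change.

sebieb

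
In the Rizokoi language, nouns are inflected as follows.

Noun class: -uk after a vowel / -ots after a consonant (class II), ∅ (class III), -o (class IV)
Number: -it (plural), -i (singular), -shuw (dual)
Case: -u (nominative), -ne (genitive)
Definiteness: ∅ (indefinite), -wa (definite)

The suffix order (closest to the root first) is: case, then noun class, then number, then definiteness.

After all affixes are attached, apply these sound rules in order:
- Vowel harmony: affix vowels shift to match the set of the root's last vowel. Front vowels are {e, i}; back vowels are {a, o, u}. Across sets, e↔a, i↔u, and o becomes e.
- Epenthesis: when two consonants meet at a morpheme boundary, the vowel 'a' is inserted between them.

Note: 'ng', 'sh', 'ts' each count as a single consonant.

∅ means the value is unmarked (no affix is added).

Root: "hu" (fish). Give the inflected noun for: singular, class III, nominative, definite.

huuuwa

Attach case nominative -u → huu.
noun class = class III: zero marking, form stays huu.
Attach number singular -i → huui.
Attach definiteness definite -wa → huuiwa.
Apply vowel harmony: huuiwa → huuuwa.
Epenthesis: no change.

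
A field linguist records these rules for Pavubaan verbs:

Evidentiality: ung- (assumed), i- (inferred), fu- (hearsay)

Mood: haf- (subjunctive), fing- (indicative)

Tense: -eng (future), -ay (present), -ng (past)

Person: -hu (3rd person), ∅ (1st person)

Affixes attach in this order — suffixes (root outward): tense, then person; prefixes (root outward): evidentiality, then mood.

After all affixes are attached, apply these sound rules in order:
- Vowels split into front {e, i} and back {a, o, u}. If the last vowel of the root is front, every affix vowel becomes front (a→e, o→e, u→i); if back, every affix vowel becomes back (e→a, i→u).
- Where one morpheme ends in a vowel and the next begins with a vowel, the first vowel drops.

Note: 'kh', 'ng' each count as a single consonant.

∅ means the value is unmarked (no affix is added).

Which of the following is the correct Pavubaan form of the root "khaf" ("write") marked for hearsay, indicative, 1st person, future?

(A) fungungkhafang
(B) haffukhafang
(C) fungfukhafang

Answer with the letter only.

C

Attach evidentiality hearsay fu- → fukhaf.
Attach tense future -eng → fukhafeng.
person = 1st person: zero marking, form stays fukhafeng.
Attach mood indicative fing- → fingfukhafeng.
Apply vowel harmony: fingfukhafeng → fungfukhafang.
Vowel deletion: no change.
So the correct form is fungfukhafang, option (C).
(A) fungungkhafang is wrong: it uses assumed instead of hearsay for evidentiality.
(B) haffukhafang is wrong: it uses subjunctive instead of indicative for mood.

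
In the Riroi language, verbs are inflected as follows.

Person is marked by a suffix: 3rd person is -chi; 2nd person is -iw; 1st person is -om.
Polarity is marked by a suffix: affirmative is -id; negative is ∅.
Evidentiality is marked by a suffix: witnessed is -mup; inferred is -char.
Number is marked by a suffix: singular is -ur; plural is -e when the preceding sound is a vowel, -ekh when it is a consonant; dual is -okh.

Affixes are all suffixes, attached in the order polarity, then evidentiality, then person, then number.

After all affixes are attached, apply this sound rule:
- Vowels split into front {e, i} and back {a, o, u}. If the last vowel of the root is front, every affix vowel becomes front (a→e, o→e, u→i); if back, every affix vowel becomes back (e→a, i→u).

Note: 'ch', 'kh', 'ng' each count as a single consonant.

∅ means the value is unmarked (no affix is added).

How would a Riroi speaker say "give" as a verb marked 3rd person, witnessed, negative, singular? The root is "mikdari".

mikdarimipchiir

polarity = negative: zero marking, form stays mikdari.
Attach evidentiality witnessed -mup → mikdarimup.
Attach person 3rd person -chi → mikdarimupchi.
Attach number singular -ur → mikdarimupchiur.
Apply vowel harmony: mikdarimupchiur → mikdarimipchiir.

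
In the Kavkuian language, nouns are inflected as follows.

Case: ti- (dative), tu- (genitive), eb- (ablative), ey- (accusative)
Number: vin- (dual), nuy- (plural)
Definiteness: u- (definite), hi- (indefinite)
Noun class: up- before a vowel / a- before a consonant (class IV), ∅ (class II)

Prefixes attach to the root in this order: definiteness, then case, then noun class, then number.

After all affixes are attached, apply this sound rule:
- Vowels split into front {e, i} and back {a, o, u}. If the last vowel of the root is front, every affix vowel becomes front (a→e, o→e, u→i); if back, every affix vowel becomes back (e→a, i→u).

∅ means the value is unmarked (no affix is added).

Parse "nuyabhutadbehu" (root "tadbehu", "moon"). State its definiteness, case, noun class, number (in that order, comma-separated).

Segment: nuy-eb-hi-tadbehu.
definiteness: hi- → indefinite.
case: eb- → ablative.
noun class: ∅ → class II.
number: nuy- → plural.

indefinite, ablative, class II, plural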